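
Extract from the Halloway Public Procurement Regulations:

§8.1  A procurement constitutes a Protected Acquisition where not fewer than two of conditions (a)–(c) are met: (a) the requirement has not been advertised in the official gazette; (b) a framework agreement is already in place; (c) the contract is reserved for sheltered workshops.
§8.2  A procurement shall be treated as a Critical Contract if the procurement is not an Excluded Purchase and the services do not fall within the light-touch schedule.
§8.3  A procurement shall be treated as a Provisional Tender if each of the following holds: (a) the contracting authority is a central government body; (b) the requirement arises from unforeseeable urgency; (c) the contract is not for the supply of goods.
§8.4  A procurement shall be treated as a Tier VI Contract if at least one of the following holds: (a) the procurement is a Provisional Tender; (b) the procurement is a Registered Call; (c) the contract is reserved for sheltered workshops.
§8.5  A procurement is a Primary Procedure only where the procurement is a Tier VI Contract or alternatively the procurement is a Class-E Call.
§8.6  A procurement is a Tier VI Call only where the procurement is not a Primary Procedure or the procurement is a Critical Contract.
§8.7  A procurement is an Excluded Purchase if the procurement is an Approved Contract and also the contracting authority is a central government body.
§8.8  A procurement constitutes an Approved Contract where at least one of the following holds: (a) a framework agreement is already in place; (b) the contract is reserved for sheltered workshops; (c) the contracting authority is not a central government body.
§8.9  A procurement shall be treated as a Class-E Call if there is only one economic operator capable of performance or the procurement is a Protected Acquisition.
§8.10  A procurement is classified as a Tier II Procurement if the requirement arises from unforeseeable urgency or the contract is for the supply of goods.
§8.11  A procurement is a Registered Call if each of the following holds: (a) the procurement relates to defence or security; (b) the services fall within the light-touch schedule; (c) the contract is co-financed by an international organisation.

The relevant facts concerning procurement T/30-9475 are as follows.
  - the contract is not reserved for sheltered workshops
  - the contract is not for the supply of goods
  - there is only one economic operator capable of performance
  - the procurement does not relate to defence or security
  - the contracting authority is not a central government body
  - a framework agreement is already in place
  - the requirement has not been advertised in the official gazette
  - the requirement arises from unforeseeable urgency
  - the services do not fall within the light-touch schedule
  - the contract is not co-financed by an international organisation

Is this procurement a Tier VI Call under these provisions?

§8.3 — Provisional Tender: [the contracting authority is a central government body? no] AND [the requirement arises from unforeseeable urgency? yes] AND [the contract is not for the supply of goods? yes] → not satisfied.
§8.11 — Registered Call: [the procurement relates to defence or security? no] AND [the services fall within the light-touch schedule? no] AND [the contract is co-financed by an international organisation? no] → not satisfied.
§8.4 — Tier VI Contract: [Provisional Tender (§8.3)? no] OR [Registered Call (§8.11)? no] OR [the contract is reserved for sheltered workshops? no] → not satisfied.
§8.1 — Protected Acquisition: the requirement has not been advertised in the official gazette? yes; a framework agreement is already in place? yes; the contract is reserved for sheltered workshops? no — 2 of 3 hold (need ≥2) → satisfied.
§8.9 — Class-E Call: [there is only one economic operator capable of performance? yes] OR [Protected Acquisition (§8.1)? yes] → satisfied.
§8.5 — Primary Procedure: [Tier VI Contract (§8.4)? no] OR [Class-E Call (§8.9)? yes] → satisfied.
§8.8 — Approved Contract: [a framework agreement is already in place? yes] OR [the contract is reserved for sheltered workshops? no] OR [the contracting authority is not a central government body? yes] → satisfied.
§8.7 — Excluded Purchase: [Approved Contract (§8.8)? yes] AND [the contracting authority is a central government body? no] → not satisfied.
§8.2 — Critical Contract: [not an Excluded Purchase (§8.7)? yes] AND [the services do not fall within the light-touch schedule? yes] → satisfied.
§8.6 — Tier VI Call: [not a Primary Procedure (§8.5)? no] OR [Critical Contract (§8.2)? yes] → satisfied.

Yes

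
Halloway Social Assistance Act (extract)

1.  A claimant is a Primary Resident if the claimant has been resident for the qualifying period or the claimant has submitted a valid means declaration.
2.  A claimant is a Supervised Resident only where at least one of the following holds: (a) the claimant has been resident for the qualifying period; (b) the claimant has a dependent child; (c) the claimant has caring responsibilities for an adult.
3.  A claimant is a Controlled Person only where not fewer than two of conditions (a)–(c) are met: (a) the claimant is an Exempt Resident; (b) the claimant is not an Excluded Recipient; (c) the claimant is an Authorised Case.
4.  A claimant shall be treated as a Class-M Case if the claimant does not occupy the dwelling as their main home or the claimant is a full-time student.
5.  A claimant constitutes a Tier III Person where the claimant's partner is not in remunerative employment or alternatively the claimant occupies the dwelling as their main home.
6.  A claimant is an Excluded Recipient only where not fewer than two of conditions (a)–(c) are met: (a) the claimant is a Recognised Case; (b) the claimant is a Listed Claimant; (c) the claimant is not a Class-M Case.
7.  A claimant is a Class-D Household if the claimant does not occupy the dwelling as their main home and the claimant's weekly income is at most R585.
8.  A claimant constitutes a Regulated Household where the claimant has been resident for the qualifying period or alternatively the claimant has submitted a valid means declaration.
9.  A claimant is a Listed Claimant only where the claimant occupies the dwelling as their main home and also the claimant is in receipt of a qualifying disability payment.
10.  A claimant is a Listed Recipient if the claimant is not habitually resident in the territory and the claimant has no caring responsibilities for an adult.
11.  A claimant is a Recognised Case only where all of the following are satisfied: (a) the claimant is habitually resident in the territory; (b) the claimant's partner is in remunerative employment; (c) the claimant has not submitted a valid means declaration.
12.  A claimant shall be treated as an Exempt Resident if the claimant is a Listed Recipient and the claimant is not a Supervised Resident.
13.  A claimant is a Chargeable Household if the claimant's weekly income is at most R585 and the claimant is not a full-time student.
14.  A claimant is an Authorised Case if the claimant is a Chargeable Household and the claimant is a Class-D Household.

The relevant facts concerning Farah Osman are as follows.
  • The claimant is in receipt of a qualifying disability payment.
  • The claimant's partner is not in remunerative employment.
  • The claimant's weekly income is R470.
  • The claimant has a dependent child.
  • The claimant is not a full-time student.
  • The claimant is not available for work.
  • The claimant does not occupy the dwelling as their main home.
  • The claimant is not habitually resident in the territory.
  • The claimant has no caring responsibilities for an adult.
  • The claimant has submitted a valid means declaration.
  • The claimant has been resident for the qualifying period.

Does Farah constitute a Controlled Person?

paragraph 10 — Listed Recipient: [the claimant is not habitually resident in the territory? yes] AND [the claimant has no caring responsibilities for an adult? yes] → satisfied.
paragraph 2 — Supervised Resident: [the claimant has been resident for the qualifying period? yes] OR [the claimant has a dependent child? yes] OR [the claimant has caring responsibilities for an adult? no] → satisfied.
paragraph 12 — Exempt Resident: [Listed Recipient (paragraph 10)? yes] AND [not a Supervised Resident (paragraph 2)? no] → not satisfied.
paragraph 11 — Recognised Case: [the claimant is habitually resident in the territory? no] AND [the claimant's partner is in remunerative employment? no] AND [the claimant has not submitted a valid means declaration? no] → not satisfied.
paragraph 9 — Listed Claimant: [the claimant occupies the dwelling as their main home? no] AND [the claimant is in receipt of a qualifying disability payment? yes] → not satisfied.
paragraph 4 — Class-M Case: [the claimant does not occupy the dwelling as their main home? yes] OR [the claimant is a full-time student? no] → satisfied.
paragraph 6 — Excluded Recipient: Recognised Case (paragraph 11)? no; Listed Claimant (paragraph 9)? no; not a Class-M Case (paragraph 4)? no — 0 of 3 hold (need ≥2) → not satisfied.
paragraph 13 — Chargeable Household: [claimant's weekly income: R470 ≤ R585? yes] AND [the claimant is not a full-time student? yes] → satisfied.
paragraph 7 — Class-D Household: [the claimant does not occupy the dwelling as their main home? yes] AND [claimant's weekly income: R470 ≤ R585? yes] → satisfied.
paragraph 14 — Authorised Case: [Chargeable Household (paragraph 13)? yes] AND [Class-D Household (paragraph 7)? yes] → satisfied.
paragraph 3 — Controlled Person: Exempt Resident (paragraph 12)? no; not an Excluded Recipient (paragraph 6)? yes; Authorised Case (paragraph 14)? yes — 2 of 3 hold (need ≥2) → satisfied.

Yes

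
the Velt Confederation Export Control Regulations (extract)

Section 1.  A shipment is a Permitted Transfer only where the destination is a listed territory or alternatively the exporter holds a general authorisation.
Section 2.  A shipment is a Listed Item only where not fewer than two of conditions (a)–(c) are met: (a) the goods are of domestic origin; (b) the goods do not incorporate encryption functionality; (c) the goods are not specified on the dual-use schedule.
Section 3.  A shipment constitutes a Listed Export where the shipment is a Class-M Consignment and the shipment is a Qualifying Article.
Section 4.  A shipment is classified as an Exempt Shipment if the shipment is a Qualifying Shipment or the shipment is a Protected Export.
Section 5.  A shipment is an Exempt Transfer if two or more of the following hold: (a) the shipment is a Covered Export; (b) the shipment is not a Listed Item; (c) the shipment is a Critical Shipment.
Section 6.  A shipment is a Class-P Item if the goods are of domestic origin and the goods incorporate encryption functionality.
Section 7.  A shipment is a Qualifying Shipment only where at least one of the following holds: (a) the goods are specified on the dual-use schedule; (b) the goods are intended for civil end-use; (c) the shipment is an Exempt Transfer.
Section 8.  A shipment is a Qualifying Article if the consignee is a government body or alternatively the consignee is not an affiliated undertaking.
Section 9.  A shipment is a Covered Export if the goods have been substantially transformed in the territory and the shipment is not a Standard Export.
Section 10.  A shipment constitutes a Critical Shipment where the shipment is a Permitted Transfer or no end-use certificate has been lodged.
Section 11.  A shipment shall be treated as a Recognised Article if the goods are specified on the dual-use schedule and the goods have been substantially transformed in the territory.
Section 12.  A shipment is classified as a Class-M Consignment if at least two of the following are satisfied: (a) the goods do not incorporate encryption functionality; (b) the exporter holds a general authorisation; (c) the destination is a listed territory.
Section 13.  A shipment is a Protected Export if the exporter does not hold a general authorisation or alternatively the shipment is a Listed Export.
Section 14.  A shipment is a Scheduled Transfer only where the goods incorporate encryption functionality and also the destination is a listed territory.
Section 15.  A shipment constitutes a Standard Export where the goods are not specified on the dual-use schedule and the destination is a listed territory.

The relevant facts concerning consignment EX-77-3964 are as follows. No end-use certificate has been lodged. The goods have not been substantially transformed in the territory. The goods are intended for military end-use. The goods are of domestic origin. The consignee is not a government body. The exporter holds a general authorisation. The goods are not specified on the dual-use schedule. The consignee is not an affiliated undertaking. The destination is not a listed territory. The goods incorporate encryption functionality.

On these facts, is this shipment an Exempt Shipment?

section 15 — Standard Export: [the goods are not specified on the dual-use schedule? yes] AND [the destination is a listed territory? no] → not satisfied.
section 9 — Covered Export: [the goods have been substantially transformed in the territory? no] AND [not a Standard Export (section 15)? yes] → not satisfied.
section 2 — Listed Item: the goods are of domestic origin? yes; the goods do not incorporate encryption functionality? no; the goods are not specified on the dual-use schedule? yes — 2 of 3 hold (need ≥2) → satisfied.
section 1 — Permitted Transfer: [the destination is a listed territory? no] OR [the exporter holds a general authorisation? yes] → satisfied.
section 10 — Critical Shipment: [Permitted Transfer (section 1)? yes] OR [no end-use certificate has been lodged? yes] → satisfied.
section 5 — Exempt Transfer: Covered Export (section 9)? no; not a Listed Item (section 2)? no; Critical Shipment (section 10)? yes — 1 of 3 hold (need ≥2) → not satisfied.
section 7 — Qualifying Shipment: [the goods are specified on the dual-use schedule? no] OR [the goods are intended for civil end-use? no] OR [Exempt Transfer (section 5)? no] → not satisfied.
section 12 — Class-M Consignment: the goods do not incorporate encryption functionality? no; the exporter holds a general authorisation? yes; the destination is a listed territory? no — 1 of 3 hold (need ≥2) → not satisfied.
section 8 — Qualifying Article: [the consignee is a government body? no] OR [the consignee is not an affiliated undertaking? yes] → satisfied.
section 3 — Listed Export: [Class-M Consignment (section 12)? no] AND [Qualifying Article (section 8)? yes] → not satisfied.
section 13 — Protected Export: [the exporter does not hold a general authorisation? no] OR [Listed Export (section 3)? no] → not satisfied.
section 4 — Exempt Shipment: [Qualifying Shipment (section 7)? no] OR [Protected Export (section 13)? no] → not satisfied.

No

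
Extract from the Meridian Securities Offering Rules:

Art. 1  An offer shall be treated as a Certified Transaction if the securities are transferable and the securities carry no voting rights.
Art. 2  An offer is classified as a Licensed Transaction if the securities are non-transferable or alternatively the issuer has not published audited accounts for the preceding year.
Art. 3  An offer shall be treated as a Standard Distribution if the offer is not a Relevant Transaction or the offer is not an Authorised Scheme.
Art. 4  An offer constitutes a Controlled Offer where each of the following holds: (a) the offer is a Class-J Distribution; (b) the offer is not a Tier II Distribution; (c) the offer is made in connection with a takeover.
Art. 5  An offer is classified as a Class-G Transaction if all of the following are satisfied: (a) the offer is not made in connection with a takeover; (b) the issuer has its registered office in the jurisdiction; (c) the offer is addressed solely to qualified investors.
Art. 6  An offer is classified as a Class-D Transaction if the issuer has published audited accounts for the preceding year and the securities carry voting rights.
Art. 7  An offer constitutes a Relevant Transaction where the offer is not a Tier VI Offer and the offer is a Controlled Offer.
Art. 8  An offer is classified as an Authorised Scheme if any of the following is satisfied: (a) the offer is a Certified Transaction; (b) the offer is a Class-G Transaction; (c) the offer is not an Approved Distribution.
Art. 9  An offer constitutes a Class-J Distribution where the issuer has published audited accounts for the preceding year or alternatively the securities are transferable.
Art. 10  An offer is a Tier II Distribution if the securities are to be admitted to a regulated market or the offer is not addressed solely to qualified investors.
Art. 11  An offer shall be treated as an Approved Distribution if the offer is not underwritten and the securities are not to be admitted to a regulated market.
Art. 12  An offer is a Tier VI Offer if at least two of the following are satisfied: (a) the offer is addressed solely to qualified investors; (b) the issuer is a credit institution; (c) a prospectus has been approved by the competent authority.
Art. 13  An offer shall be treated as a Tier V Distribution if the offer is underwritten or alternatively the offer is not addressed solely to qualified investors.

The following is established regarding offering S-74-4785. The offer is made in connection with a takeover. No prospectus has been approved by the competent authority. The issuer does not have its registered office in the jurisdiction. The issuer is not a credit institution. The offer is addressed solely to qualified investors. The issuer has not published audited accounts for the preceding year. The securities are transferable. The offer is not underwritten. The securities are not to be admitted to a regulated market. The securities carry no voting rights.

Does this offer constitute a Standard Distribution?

No

article 12 — Tier VI Offer: the offer is addressed solely to qualified investors? yes; the issuer is a credit institution? no; a prospectus has been approved by the competent authority? no — 1 of 3 hold (need ≥2) → not satisfied.
article 9 — Class-J Distribution: [the issuer has published audited accounts for the preceding year? no] OR [the securities are transferable? yes] → satisfied.
article 10 — Tier II Distribution: [the securities are to be admitted to a regulated market? no] OR [the offer is not addressed solely to qualified investors? no] → not satisfied.
article 4 — Controlled Offer: [Class-J Distribution (article 9)? yes] AND [not a Tier II Distribution (article 10)? yes] AND [the offer is made in connection with a takeover? yes] → satisfied.
article 7 — Relevant Transaction: [not a Tier VI Offer (article 12)? yes] AND [Controlled Offer (article 4)? yes] → satisfied.
article 1 — Certified Transaction: [the securities are transferable? yes] AND [the securities carry no voting rights? yes] → satisfied.
article 5 — Class-G Transaction: [the offer is not made in connection with a takeover? no] AND [the issuer has its registered office in the jurisdiction? no] AND [the offer is addressed solely to qualified investors? yes] → not satisfied.
article 11 — Approved Distribution: [the offer is not underwritten? yes] AND [the securities are not to be admitted to a regulated market? yes] → satisfied.
article 8 — Authorised Scheme: [Certified Transaction (article 1)? yes] OR [Class-G Transaction (article 5)? no] OR [not an Approved Distribution (article 11)? no] → satisfied.
article 3 — Standard Distribution: [not a Relevant Transaction (article 7)? no] OR [not an Authorised Scheme (article 8)? no] → not satisfied.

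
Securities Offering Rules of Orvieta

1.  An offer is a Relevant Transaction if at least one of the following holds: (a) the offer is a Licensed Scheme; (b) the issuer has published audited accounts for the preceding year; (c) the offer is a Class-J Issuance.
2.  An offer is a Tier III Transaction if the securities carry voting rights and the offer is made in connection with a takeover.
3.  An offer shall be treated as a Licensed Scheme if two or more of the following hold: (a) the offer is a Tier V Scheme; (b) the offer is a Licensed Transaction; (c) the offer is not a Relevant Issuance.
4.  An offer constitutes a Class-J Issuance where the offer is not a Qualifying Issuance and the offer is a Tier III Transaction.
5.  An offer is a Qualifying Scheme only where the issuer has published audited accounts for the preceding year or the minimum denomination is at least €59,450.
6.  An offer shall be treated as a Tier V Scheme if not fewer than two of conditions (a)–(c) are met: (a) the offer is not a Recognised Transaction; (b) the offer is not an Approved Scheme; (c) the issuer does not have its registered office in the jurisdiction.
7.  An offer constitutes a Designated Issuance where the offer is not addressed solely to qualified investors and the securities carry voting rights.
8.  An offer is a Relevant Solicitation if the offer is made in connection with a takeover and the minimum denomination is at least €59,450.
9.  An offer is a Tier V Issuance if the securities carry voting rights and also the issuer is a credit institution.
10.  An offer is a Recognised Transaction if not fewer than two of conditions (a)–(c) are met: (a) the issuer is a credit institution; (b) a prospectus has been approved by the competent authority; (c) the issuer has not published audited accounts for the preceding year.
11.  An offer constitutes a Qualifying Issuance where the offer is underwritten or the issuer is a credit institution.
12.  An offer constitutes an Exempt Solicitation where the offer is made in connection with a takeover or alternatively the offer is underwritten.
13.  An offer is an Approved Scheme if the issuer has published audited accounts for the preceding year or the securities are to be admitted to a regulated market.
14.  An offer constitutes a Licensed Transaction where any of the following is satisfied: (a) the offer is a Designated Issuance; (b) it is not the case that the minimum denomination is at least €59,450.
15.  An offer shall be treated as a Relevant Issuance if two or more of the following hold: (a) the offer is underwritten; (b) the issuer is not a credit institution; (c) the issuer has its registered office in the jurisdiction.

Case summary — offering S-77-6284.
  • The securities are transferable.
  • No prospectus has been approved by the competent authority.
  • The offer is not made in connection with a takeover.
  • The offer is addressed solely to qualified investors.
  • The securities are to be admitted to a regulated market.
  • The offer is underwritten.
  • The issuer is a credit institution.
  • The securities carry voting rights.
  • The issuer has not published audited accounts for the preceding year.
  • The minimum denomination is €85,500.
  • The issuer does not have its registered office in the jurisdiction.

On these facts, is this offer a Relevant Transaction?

No

paragraph 10 — Recognised Transaction: the issuer is a credit institution? yes; a prospectus has been approved by the competent authority? no; the issuer has not published audited accounts for the preceding year? yes — 2 of 3 hold (need ≥2) → satisfied.
paragraph 13 — Approved Scheme: [the issuer has published audited accounts for the preceding year? no] OR [the securities are to be admitted to a regulated market? yes] → satisfied.
paragraph 6 — Tier V Scheme: not a Recognised Transaction (paragraph 10)? no; not an Approved Scheme (paragraph 13)? no; the issuer does not have its registered office in the jurisdiction? yes — 1 of 3 hold (need ≥2) → not satisfied.
paragraph 7 — Designated Issuance: [the offer is not addressed solely to qualified investors? no] AND [the securities carry voting rights? yes] → not satisfied.
paragraph 14 — Licensed Transaction: [Designated Issuance (paragraph 7)? no] OR [minimum denomination: €85,500 ≥ €59,450? yes, so negated condition no] → not satisfied.
paragraph 15 — Relevant Issuance: the offer is underwritten? yes; the issuer is not a credit institution? no; the issuer has its registered office in the jurisdiction? no — 1 of 3 hold (need ≥2) → not satisfied.
paragraph 3 — Licensed Scheme: Tier V Scheme (paragraph 6)? no; Licensed Transaction (paragraph 14)? no; not a Relevant Issuance (paragraph 15)? yes — 1 of 3 hold (need ≥2) → not satisfied.
paragraph 11 — Qualifying Issuance: [the offer is underwritten? yes] OR [the issuer is a credit institution? yes] → satisfied.
paragraph 2 — Tier III Transaction: [the securities carry voting rights? yes] AND [the offer is made in connection with a takeover? no] → not satisfied.
paragraph 4 — Class-J Issuance: [not a Qualifying Issuance (paragraph 11)? no] AND [Tier III Transaction (paragraph 2)? no] → not satisfied.
paragraph 1 — Relevant Transaction: [Licensed Scheme (paragraph 3)? no] OR [the issuer has published audited accounts for the preceding year? no] OR [Class-J Issuance (paragraph 4)? no] → not satisfied.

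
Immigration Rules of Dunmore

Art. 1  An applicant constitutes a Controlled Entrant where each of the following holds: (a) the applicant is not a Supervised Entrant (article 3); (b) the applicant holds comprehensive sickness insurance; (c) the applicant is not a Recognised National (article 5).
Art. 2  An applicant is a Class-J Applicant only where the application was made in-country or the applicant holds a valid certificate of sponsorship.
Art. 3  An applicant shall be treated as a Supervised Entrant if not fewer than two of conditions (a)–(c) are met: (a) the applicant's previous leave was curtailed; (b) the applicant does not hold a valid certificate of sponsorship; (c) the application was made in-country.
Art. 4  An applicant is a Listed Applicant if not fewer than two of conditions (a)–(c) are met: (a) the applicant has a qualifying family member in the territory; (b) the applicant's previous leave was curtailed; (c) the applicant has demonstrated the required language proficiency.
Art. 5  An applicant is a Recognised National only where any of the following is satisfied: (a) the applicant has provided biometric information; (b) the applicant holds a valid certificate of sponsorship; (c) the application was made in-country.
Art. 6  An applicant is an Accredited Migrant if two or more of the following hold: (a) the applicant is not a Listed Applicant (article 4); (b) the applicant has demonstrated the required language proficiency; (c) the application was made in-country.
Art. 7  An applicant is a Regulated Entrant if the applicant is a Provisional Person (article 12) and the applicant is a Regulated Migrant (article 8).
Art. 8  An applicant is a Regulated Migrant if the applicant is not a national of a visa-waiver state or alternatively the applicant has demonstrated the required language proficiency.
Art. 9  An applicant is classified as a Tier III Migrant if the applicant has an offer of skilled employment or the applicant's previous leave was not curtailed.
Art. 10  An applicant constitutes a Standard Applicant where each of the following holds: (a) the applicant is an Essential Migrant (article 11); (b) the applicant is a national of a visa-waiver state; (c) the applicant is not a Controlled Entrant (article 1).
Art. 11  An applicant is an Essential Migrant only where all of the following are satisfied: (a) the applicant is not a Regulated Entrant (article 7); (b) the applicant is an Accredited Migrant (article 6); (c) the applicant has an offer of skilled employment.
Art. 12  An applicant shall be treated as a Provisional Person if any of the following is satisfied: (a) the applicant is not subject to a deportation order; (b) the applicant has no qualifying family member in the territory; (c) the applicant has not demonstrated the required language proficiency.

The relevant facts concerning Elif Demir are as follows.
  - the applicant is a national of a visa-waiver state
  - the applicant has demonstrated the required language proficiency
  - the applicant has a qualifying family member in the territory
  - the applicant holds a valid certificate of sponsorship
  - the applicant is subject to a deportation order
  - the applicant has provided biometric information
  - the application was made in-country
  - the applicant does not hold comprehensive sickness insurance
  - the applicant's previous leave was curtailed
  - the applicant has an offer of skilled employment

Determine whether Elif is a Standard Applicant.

article 12 — Provisional Person: [the applicant is not subject to a deportation order? no] OR [the applicant has no qualifying family member in the territory? no] OR [the applicant has not demonstrated the required language proficiency? no] → not satisfied.
article 8 — Regulated Migrant: [the applicant is not a national of a visa-waiver state? no] OR [the applicant has demonstrated the required language proficiency? yes] → satisfied.
article 7 — Regulated Entrant: [Provisional Person (article 12)? no] AND [Regulated Migrant (article 8)? yes] → not satisfied.
article 4 — Listed Applicant: the applicant has a qualifying family member in the territory? yes; the applicant's previous leave was curtailed? yes; the applicant has demonstrated the required language proficiency? yes — 3 of 3 hold (need ≥2) → satisfied.
article 6 — Accredited Migrant: not a Listed Applicant (article 4)? no; the applicant has demonstrated the required language proficiency? yes; the application was made in-country? yes — 2 of 3 hold (need ≥2) → satisfied.
article 11 — Essential Migrant: [not a Regulated Entrant (article 7)? yes] AND [Accredited Migrant (article 6)? yes] AND [the applicant has an offer of skilled employment? yes] → satisfied.
article 3 — Supervised Entrant: the applicant's previous leave was curtailed? yes; the applicant does not hold a valid certificate of sponsorship? no; the application was made in-country? yes — 2 of 3 hold (need ≥2) → satisfied.
article 5 — Recognised National: [the applicant has provided biometric information? yes] OR [the applicant holds a valid certificate of sponsorship? yes] OR [the application was made in-country? yes] → satisfied.
article 1 — Controlled Entrant: [not a Supervised Entrant (article 3)? no] AND [the applicant holds comprehensive sickness insurance? no] AND [not a Recognised National (article 5)? no] → not satisfied.
article 10 — Standard Applicant: [Essential Migrant (article 11)? yes] AND [the applicant is a national of a visa-waiver state? yes] AND [not a Controlled Entrant (article 1)? yes] → satisfied.

Yes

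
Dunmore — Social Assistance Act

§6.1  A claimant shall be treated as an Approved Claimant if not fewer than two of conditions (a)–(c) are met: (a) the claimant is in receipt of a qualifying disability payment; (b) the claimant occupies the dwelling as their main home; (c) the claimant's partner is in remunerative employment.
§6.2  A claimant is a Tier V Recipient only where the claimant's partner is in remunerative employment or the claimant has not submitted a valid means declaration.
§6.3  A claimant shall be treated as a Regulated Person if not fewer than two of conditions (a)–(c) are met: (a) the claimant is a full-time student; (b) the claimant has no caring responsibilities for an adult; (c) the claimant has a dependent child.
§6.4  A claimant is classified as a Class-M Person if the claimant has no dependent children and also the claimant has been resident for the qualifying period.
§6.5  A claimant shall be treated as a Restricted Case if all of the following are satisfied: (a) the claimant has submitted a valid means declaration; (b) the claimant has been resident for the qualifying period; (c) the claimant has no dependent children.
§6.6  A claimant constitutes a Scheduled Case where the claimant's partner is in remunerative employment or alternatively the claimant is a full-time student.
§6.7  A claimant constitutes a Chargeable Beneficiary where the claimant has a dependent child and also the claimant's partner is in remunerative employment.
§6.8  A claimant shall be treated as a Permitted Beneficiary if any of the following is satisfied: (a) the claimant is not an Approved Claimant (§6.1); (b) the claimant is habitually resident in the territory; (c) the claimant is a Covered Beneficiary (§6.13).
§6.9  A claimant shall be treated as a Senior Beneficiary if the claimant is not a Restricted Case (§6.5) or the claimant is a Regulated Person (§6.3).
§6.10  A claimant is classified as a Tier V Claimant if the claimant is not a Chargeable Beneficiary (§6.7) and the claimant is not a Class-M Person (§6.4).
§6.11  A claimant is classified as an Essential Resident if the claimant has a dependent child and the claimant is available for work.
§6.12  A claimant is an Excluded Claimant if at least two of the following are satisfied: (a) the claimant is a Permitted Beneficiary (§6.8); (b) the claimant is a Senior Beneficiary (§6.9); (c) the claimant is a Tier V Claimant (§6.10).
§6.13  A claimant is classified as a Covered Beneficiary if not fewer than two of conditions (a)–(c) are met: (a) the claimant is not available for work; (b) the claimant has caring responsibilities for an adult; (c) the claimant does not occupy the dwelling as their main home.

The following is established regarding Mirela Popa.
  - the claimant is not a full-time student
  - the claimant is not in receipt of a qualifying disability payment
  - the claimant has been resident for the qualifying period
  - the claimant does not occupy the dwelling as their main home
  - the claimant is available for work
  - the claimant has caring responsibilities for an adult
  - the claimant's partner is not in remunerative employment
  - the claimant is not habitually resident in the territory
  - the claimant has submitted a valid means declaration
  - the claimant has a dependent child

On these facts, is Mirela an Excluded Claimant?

Under §6.1: the claimant is in receipt of a qualifying disability payment? no; the claimant occupies the dwelling as their main home? no; the claimant's partner is in remunerative employment? no — 0 of 3 hold (need ≥2) → not satisfied.
Under §6.13: the claimant is not available for work? no; the claimant has caring responsibilities for an adult? yes; the claimant does not occupy the dwelling as their main home? yes — 2 of 3 hold (need ≥2) → satisfied.
Under §6.8: not an Approved Claimant (§6.1)? yes; or the claimant is habitually resident in the territory? no; or Covered Beneficiary (§6.13)? yes. So the claimant is a Permitted Beneficiary.
Under §6.5: the claimant has submitted a valid means declaration? yes; and the claimant has been resident for the qualifying period? yes; and the claimant has no dependent children? no. So the claimant is not a Restricted Case.
Under §6.3: the claimant is a full-time student? no; the claimant has no caring responsibilities for an adult? no; the claimant has a dependent child? yes — 1 of 3 hold (need ≥2) → not satisfied.
Under §6.9: not a Restricted Case (§6.5)? yes; or Regulated Person (§6.3)? no. So the claimant is a Senior Beneficiary.
Under §6.7: the claimant has a dependent child? yes; and the claimant's partner is in remunerative employment? no. So the claimant is not a Chargeable Beneficiary.
Under §6.4: the claimant has no dependent children? no; and the claimant has been resident for the qualifying period? yes. So the claimant is not a Class-M Person.
Under §6.10: not a Chargeable Beneficiary (§6.7)? yes; and not a Class-M Person (§6.4)? yes. So the claimant is a Tier V Claimant.
Under §6.12: Permitted Beneficiary (§6.8)? yes; Senior Beneficiary (§6.9)? yes; Tier V Claimant (§6.10)? yes — 3 of 3 hold (need ≥2) → satisfied.

Yes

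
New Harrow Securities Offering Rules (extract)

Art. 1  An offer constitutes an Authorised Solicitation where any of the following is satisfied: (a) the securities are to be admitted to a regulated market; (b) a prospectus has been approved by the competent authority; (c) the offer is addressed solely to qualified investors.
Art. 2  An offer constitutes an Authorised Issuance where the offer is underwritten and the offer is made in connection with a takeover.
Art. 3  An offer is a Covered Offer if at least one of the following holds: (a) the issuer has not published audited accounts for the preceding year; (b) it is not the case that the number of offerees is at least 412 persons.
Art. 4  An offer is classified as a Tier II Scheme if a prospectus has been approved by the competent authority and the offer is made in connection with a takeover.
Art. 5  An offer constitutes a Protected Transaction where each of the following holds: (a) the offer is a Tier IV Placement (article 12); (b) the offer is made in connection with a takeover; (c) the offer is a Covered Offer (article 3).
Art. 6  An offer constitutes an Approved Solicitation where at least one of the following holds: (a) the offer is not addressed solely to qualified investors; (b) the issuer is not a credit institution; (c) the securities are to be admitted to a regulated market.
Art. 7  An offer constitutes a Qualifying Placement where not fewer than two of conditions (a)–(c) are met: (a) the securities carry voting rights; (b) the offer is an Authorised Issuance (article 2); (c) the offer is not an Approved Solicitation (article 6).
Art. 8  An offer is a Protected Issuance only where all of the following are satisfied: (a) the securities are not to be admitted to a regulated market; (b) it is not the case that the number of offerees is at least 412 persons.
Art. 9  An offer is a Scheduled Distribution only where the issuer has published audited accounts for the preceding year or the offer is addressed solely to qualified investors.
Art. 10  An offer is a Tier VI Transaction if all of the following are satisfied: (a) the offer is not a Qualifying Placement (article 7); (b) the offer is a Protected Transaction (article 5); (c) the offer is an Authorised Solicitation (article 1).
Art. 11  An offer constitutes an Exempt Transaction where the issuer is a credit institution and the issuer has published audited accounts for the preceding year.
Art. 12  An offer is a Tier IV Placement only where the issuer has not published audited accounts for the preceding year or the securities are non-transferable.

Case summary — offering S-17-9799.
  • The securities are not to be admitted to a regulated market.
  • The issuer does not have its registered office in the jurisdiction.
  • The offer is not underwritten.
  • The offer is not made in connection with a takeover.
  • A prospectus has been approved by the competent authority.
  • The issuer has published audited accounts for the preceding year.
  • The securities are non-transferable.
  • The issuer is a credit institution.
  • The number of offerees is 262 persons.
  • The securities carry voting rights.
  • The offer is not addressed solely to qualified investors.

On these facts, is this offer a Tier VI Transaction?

Under article 2: the offer is underwritten? no; and the offer is made in connection with a takeover? no. So the offer is not an Authorised Issuance.
Under article 6: the offer is not addressed solely to qualified investors? yes; or the issuer is not a credit institution? no; or the securities are to be admitted to a regulated market? no. So the offer is an Approved Solicitation.
Under article 7: the securities carry voting rights? yes; Authorised Issuance (article 2)? no; not an Approved Solicitation (article 6)? no — 1 of 3 hold (need ≥2) → not satisfied.
Under article 12: the issuer has not published audited accounts for the preceding year? no; or the securities are non-transferable? yes. So the offer is a Tier IV Placement.
Under article 3: the issuer has not published audited accounts for the preceding year? no; or number of offerees: 262 persons ≥ 412 persons? no, so negated condition yes. So the offer is a Covered Offer.
Under article 5: Tier IV Placement (article 12)? yes; and the offer is made in connection with a takeover? no; and Covered Offer (article 3)? yes. So the offer is not a Protected Transaction.
Under article 1: the securities are to be admitted to a regulated market? no; or a prospectus has been approved by the competent authority? yes; or the offer is addressed solely to qualified investors? no. So the offer is an Authorised Solicitation.
Under article 10: not a Qualifying Placement (article 7)? yes; and Protected Transaction (article 5)? no; and Authorised Solicitation (article 1)? yes. So the offer is not a Tier VI Transaction.

No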